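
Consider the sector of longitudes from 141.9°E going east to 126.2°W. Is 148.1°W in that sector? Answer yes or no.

Band width going east from +141.9° to -126.2°: ((-126.2 − 141.9) mod 360) = 91.9°.
Offset of -148.1° east of the west edge: ((-148.1 − 141.9) mod 360) = 70.0°.
70.0° ≤ 91.9° ⇒ inside.

Yes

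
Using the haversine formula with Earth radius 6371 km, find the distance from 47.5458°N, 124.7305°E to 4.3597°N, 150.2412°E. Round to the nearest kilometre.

Δλ = 150.2412 − 124.7305 = 25.5107°.
Δφ = 4.3597 − 47.5458 = -43.1861°.
a = sin²(Δφ/2) + cos φ₁ · cos φ₂ · sin²(Δλ/2) = 0.168242.
c = 2·atan2(√a, √(1−a)) = 0.84529 rad → d = 6371·c ≈ 5385.33 km.

5385 km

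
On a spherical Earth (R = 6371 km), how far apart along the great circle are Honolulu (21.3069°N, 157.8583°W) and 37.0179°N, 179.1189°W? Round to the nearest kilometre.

Δλ = -179.1189 − -157.8583 = -21.2606°.
Δφ = 37.0179 − 21.3069 = 15.7110°.
a = sin²(Δφ/2) + cos φ₁ · cos φ₂ · sin²(Δλ/2) = 0.043994.
c = 2·atan2(√a, √(1−a)) = 0.42263 rad → d = 6371·c ≈ 2692.59 km.

2693 km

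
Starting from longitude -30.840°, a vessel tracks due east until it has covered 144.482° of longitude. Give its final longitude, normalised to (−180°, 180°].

Start at -30.840°; shift +144.482° → +113.642°.
+113.642° already lies in (−180°, 180°].

+113.642°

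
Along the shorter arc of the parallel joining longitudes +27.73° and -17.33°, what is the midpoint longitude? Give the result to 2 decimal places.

Signed shortest Δλ from +27.73° to -17.33° is -45.06°.
Midpoint longitude = +27.73° + (-45.06°)/2 = +27.73° − 22.53° = +5.20°.

+5.20°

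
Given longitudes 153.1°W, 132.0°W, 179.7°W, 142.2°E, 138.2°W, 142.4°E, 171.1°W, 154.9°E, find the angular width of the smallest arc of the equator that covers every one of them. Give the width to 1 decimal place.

Sort the longitudes: -179.7°, -171.1°, -153.1°, -138.2°, -132.0°, +142.2°, +142.4°, +154.9°.
Eastward gaps between consecutive values (wrapping around): 8.6°, 18.0°, 14.9°, 6.2°, 274.2°, 0.2°, 12.5°, 25.4°.
Largest gap = 274.2° ⇒ minimal covering band is its complement: 360° − 274.2° = 85.8°.
Band runs from +142.2° eastward to -132.0°, crossing the antimeridian.

85.8°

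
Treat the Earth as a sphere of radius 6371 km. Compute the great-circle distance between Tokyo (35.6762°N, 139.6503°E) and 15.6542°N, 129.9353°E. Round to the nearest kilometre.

Δλ = 129.9353 − 139.6503 = -9.7150°.
Δφ = 15.6542 − 35.6762 = -20.0220°.
a = sin²(Δφ/2) + cos φ₁ · cos φ₂ · sin²(Δλ/2) = 0.035828.
c = 2·atan2(√a, √(1−a)) = 0.38086 rad → d = 6371·c ≈ 2426.48 km.

2426 km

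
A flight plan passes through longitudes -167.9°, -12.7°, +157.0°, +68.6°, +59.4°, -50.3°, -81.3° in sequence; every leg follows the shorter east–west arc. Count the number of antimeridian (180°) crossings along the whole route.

Leg 1: -167.9° → -12.7°, shortest Δλ = 155.2° (east) — does not cross 180°.
Leg 2: -12.7° → +157.0°, shortest Δλ = 169.7° (east) — does not cross 180°.
Leg 3: +157.0° → +68.6°, shortest Δλ = -88.4° (west) — does not cross 180°.
Leg 4: +68.6° → +59.4°, shortest Δλ = -9.2° (west) — does not cross 180°.
Leg 5: +59.4° → -50.3°, shortest Δλ = -109.7° (west) — does not cross 180°.
Leg 6: -50.3° → -81.3°, shortest Δλ = -31.0° (west) — does not cross 180°.
Total crossings: 0.

0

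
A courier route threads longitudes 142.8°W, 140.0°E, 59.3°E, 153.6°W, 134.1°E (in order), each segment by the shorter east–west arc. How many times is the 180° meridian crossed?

3

Leg 1: -142.8° → +140.0°, shortest Δλ = -77.2° (west) — crosses 180°.
Leg 2: +140.0° → +59.3°, shortest Δλ = -80.7° (west) — does not cross 180°.
Leg 3: +59.3° → -153.6°, shortest Δλ = 147.1° (east) — crosses 180°.
Leg 4: -153.6° → +134.1°, shortest Δλ = -72.3° (west) — crosses 180°.
Total crossings: 3.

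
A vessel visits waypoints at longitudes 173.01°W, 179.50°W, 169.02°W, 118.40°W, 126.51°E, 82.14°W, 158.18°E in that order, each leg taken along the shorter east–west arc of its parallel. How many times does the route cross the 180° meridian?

3

Leg 1: -173.01° → -179.50°, shortest Δλ = -6.49° (west) — does not cross 180°.
Leg 2: -179.50° → -169.02°, shortest Δλ = 10.48° (east) — does not cross 180°.
Leg 3: -169.02° → -118.40°, shortest Δλ = 50.62° (east) — does not cross 180°.
Leg 4: -118.40° → +126.51°, shortest Δλ = -115.09° (west) — crosses 180°.
Leg 5: +126.51° → -82.14°, shortest Δλ = 151.35° (east) — crosses 180°.
Leg 6: -82.14° → +158.18°, shortest Δλ = -119.68° (west) — crosses 180°.
Total crossings: 3.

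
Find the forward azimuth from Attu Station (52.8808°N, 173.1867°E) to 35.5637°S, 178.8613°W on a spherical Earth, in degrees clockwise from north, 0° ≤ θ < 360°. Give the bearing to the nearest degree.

174°

Δλ = -178.8613 − 173.1867 = -352.0480°; wrapped into (−180°, 180°]: 7.9520°.
θ = atan2( sin Δλ · cos φ₂ , cos φ₁ · sin φ₂ − sin φ₁ · cos φ₂ · cos Δλ )
  = atan2(0.11254, -0.99339) = 173.537° → normalised to [0°, 360°): 173.537°.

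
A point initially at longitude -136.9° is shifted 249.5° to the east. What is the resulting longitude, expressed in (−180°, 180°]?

Start at -136.9°; shift +249.5° → +112.6°.
+112.6° already lies in (−180°, 180°].

+112.6°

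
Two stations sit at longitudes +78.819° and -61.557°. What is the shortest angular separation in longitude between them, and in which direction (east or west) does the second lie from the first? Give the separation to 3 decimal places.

Raw difference: -61.557 − 78.819 = -140.376°.
Normalise into (−180°, 180°]: -140.376° stays -140.376°.
Negative ⇒ the second point lies to the west; separation 140.376°.

140.376° west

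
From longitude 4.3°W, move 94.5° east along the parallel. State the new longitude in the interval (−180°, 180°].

90.2°E

Start at -4.3°; shift +94.5° → +90.2°.
+90.2° already lies in (−180°, 180°].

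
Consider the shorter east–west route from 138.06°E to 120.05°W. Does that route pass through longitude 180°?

Naïve |-120.05 − 138.06| = 258.11° > 180°, so the shorter arc goes the other way round — across 180°.
Signed shortest Δλ = ((-120.05 − 138.06 + 180) mod 360) − 180 = 101.89°.
Going east by 101.89° from +138.06° passes through 180° before reaching -120.05°.

Yes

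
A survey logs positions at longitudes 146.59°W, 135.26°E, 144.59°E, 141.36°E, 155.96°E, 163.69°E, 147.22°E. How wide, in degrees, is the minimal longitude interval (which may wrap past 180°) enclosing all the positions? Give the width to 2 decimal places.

78.15°

Sort the longitudes: -146.59°, +135.26°, +141.36°, +144.59°, +147.22°, +155.96°, +163.69°.
Eastward gaps between consecutive values (wrapping around): 281.85°, 6.10°, 3.23°, 2.63°, 8.74°, 7.73°, 49.72°.
Largest gap = 281.85° ⇒ minimal covering band is its complement: 360° − 281.85° = 78.15°.
Band runs from +135.26° eastward to -146.59°, crossing the antimeridian.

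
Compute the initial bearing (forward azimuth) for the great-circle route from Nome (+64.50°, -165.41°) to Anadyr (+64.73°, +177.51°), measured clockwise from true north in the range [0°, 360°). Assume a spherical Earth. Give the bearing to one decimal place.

279.5°

Δλ = 177.51 − -165.41 = 342.92°; wrapped into (−180°, 180°]: -17.08°.
θ = atan2( sin Δλ · cos φ₂ , cos φ₁ · sin φ₂ − sin φ₁ · cos φ₂ · cos Δλ )
  = atan2(-0.12538, 0.02101) = -80.488° → normalised to [0°, 360°): 279.512°.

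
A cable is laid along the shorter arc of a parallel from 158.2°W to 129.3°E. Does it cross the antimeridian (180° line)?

Yes

Naïve |129.3 − -158.2| = 287.5° > 180°, so the shorter arc goes the other way round — across 180°.
Signed shortest Δλ = ((129.3 − -158.2 + 180) mod 360) − 180 = -72.5°.
Going west by 72.5° from -158.2° passes through 180° before reaching +129.3°.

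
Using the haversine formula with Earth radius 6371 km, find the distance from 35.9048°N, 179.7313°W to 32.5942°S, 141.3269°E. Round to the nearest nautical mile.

Δλ = 141.3269 − -179.7313 = 321.0582°; wrapped into (−180°, 180°]: -38.9418°.
Δφ = -32.5942 − 35.9048 = -68.4990°.
a = sin²(Δφ/2) + cos φ₁ · cos φ₂ · sin²(Δλ/2) = 0.392564.
c = 2·atan2(√a, √(1−a)) = 1.35424 rad → d = 6371·c ≈ 8627.83 km ≈ 4658.66 nmi.

4659 nmi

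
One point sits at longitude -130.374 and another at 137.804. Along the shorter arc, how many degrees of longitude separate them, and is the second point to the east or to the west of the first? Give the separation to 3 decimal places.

91.822° west

Raw difference: 137.804 − -130.374 = 268.178°.
Normalise into (−180°, 180°]: 268.178° − 360° = -91.822°.
Negative ⇒ the second point lies to the west; separation 91.822°.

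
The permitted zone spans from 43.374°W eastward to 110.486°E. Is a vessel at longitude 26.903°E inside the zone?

Yes

Band width going east from -43.374° to +110.486°: ((110.486 − -43.374) mod 360) = 153.860°.
Offset of +26.903° east of the west edge: ((26.903 − -43.374) mod 360) = 70.277°.
70.277° ≤ 153.860° ⇒ inside.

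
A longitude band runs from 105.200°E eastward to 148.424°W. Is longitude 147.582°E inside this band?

Band width going east from +105.200° to -148.424°: ((-148.424 − 105.200) mod 360) = 106.376°.
Offset of +147.582° east of the west edge: ((147.582 − 105.200) mod 360) = 42.382°.
42.382° ≤ 106.376° ⇒ inside.

Yes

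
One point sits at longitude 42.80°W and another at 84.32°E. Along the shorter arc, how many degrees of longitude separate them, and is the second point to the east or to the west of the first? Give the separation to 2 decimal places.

127.12° east

Raw difference: 84.32 − -42.80 = 127.12°.
Normalise into (−180°, 180°]: 127.12° stays 127.12°.
Positive ⇒ the second point lies to the east; separation 127.12°.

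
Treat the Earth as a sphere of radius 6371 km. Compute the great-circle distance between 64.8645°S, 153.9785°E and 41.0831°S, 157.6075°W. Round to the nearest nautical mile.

Δλ = -157.6075 − 153.9785 = -311.5860°; wrapped into (−180°, 180°]: 48.4140°.
Δφ = -41.0831 − -64.8645 = 23.7814°.
a = sin²(Δφ/2) + cos φ₁ · cos φ₂ · sin²(Δλ/2) = 0.096284.
c = 2·atan2(√a, √(1−a)) = 0.63101 rad → d = 6371·c ≈ 4020.16 km ≈ 2170.71 nmi.

2171 nmi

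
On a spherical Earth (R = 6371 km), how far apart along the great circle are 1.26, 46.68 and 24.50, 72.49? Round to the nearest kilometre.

3791 km

Δλ = 72.49 − 46.68 = 25.81°.
Δφ = 24.50 − 1.26 = 23.24°.
a = sin²(Δφ/2) + cos φ₁ · cos φ₂ · sin²(Δλ/2) = 0.085947.
c = 2·atan2(√a, √(1−a)) = 0.59507 rad → d = 6371·c ≈ 3791.22 km.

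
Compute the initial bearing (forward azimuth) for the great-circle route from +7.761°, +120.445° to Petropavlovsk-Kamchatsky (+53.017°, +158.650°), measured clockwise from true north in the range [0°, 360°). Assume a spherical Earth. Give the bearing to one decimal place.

27.1°

Δλ = 158.650 − 120.445 = 38.205°.
θ = atan2( sin Δλ · cos φ₂ , cos φ₁ · sin φ₂ − sin φ₁ · cos φ₂ · cos Δλ )
  = atan2(0.37206, 0.72766) = 27.081° → normalised to [0°, 360°): 27.081°.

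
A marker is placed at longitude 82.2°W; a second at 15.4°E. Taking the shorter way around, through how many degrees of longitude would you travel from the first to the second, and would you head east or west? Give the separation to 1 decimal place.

97.6° east

Raw difference: 15.4 − -82.2 = 97.6°.
Normalise into (−180°, 180°]: 97.6° stays 97.6°.
Positive ⇒ the second point lies to the east; separation 97.6°.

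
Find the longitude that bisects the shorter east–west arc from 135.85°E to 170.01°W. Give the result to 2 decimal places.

162.92°E

Signed shortest Δλ from +135.85° to -170.01° is +54.14°.
Midpoint longitude = +135.85° + (+54.14°)/2 = +135.85° + 27.07° = +162.92°.
(The naïve average (+135.85 + -170.01)/2 = -17.08° is on the wrong side of the globe.)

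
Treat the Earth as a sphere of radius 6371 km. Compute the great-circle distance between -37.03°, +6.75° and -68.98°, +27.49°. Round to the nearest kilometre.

3770 km

Δλ = 27.49 − 6.75 = 20.74°.
Δφ = -68.98 − -37.03 = -31.95°.
a = sin²(Δφ/2) + cos φ₁ · cos φ₂ · sin²(Δλ/2) = 0.085023.
c = 2·atan2(√a, √(1−a)) = 0.59177 rad → d = 6371·c ≈ 3770.18 km.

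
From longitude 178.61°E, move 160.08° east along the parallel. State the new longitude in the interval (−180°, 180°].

21.31°W

Start at +178.61°; shift +160.08° → +338.69°.
+338.69° lies outside (−180°, 180°]; subtract 360° → -21.31°.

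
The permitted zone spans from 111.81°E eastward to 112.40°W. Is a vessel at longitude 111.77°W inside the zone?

Band width going east from +111.81° to -112.40°: ((-112.40 − 111.81) mod 360) = 135.79°.
Offset of -111.77° east of the west edge: ((-111.77 − 111.81) mod 360) = 136.42°.
136.42° > 135.79° ⇒ outside.

No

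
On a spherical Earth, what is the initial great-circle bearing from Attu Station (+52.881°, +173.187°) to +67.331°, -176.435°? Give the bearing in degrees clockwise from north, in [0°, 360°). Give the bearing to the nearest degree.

Δλ = -176.435 − 173.187 = -349.622°; wrapped into (−180°, 180°]: 10.378°.
θ = atan2( sin Δλ · cos φ₂ , cos φ₁ · sin φ₂ − sin φ₁ · cos φ₂ · cos Δλ )
  = atan2(0.06943, 0.25456) = 15.255° → normalised to [0°, 360°): 15.255°.

15°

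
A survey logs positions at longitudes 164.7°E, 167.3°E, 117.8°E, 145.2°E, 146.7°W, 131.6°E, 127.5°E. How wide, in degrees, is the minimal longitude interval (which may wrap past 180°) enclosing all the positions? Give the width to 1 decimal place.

95.5°

Sort the longitudes: -146.7°, +117.8°, +127.5°, +131.6°, +145.2°, +164.7°, +167.3°.
Eastward gaps between consecutive values (wrapping around): 264.5°, 9.7°, 4.1°, 13.6°, 19.5°, 2.6°, 46.0°.
Largest gap = 264.5° ⇒ minimal covering band is its complement: 360° − 264.5° = 95.5°.
Band runs from +117.8° eastward to -146.7°, crossing the antimeridian.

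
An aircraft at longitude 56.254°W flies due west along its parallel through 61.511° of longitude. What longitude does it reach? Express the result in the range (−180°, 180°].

Start at -56.254°; shift −61.511° → -117.765°.
-117.765° already lies in (−180°, 180°].

117.765°W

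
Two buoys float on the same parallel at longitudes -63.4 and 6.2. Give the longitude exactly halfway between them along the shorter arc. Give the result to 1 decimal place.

-28.6°

Signed shortest Δλ from -63.4° to +6.2° is +69.6°.
Midpoint longitude = -63.4° + (+69.6°)/2 = -63.4° + 34.8° = -28.6°.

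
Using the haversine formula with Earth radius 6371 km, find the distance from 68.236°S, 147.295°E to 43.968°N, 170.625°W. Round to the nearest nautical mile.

Δλ = -170.625 − 147.295 = -317.920°; wrapped into (−180°, 180°]: 42.080°.
Δφ = 43.968 − -68.236 = 112.204°.
a = sin²(Δφ/2) + cos φ₁ · cos φ₂ · sin²(Δλ/2) = 0.723350.
c = 2·atan2(√a, √(1−a)) = 2.03387 rad → d = 6371·c ≈ 12957.79 km ≈ 6996.64 nmi.

6997 nmi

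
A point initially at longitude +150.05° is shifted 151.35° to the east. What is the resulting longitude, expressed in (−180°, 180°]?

-58.60°

Start at +150.05°; shift +151.35° → +301.40°.
+301.40° lies outside (−180°, 180°]; subtract 360° → -58.60°.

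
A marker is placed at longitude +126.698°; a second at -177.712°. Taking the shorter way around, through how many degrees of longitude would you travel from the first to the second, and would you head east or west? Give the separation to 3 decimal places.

55.590° east

Raw difference: -177.712 − 126.698 = -304.41°.
Normalise into (−180°, 180°]: -304.41° + 360° = 55.59°.
Positive ⇒ the second point lies to the east; separation 55.590°.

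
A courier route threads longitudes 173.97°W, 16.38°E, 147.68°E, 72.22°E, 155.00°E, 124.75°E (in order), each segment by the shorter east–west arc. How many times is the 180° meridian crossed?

Leg 1: -173.97° → +16.38°, shortest Δλ = -169.65° (west) — crosses 180°.
Leg 2: +16.38° → +147.68°, shortest Δλ = 131.3° (east) — does not cross 180°.
Leg 3: +147.68° → +72.22°, shortest Δλ = -75.46° (west) — does not cross 180°.
Leg 4: +72.22° → +155.00°, shortest Δλ = 82.78° (east) — does not cross 180°.
Leg 5: +155.00° → +124.75°, shortest Δλ = -30.25° (west) — does not cross 180°.
Total crossings: 1.

1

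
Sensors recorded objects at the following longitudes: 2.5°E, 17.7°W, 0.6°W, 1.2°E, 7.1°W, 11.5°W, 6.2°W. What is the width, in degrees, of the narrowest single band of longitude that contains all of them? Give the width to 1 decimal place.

Sort the longitudes: -17.7°, -11.5°, -7.1°, -6.2°, -0.6°, +1.2°, +2.5°.
Eastward gaps between consecutive values (wrapping around): 6.2°, 4.4°, 0.9°, 5.6°, 1.8°, 1.3°, 339.8°.
Largest gap = 339.8° ⇒ minimal covering band is its complement: 360° − 339.8° = 20.2°.
Band runs from -17.7° eastward to +2.5°.

20.2°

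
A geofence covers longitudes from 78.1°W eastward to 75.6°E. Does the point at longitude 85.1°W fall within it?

Band width going east from -78.1° to +75.6°: ((75.6 − -78.1) mod 360) = 153.7°.
Offset of -85.1° east of the west edge: ((-85.1 − -78.1) mod 360) = 353.0°.
353.0° > 153.7° ⇒ outside.

No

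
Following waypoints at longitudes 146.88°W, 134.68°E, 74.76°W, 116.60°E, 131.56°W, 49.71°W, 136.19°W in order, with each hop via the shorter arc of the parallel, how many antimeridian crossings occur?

Leg 1: -146.88° → +134.68°, shortest Δλ = -78.44° (west) — crosses 180°.
Leg 2: +134.68° → -74.76°, shortest Δλ = 150.56° (east) — crosses 180°.
Leg 3: -74.76° → +116.60°, shortest Δλ = -168.64° (west) — crosses 180°.
Leg 4: +116.60° → -131.56°, shortest Δλ = 111.84° (east) — crosses 180°.
Leg 5: -131.56° → -49.71°, shortest Δλ = 81.85° (east) — does not cross 180°.
Leg 6: -49.71° → -136.19°, shortest Δλ = -86.48° (west) — does not cross 180°.
Total crossings: 4.

4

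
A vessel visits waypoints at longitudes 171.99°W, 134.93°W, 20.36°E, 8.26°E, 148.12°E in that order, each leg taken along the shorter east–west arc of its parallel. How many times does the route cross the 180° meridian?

0

Leg 1: -171.99° → -134.93°, shortest Δλ = 37.06° (east) — does not cross 180°.
Leg 2: -134.93° → +20.36°, shortest Δλ = 155.29° (east) — does not cross 180°.
Leg 3: +20.36° → +8.26°, shortest Δλ = -12.1° (west) — does not cross 180°.
Leg 4: +8.26° → +148.12°, shortest Δλ = 139.86° (east) — does not cross 180°.
Total crossings: 0.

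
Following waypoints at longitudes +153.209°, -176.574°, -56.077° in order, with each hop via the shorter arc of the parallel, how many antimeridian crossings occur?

1

Leg 1: +153.209° → -176.574°, shortest Δλ = 30.217° (east) — crosses 180°.
Leg 2: -176.574° → -56.077°, shortest Δλ = 120.497° (east) — does not cross 180°.
Total crossings: 1.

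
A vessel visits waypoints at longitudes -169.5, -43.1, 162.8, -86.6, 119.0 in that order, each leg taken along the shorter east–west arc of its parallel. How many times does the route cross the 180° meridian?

3

Leg 1: -169.5° → -43.1°, shortest Δλ = 126.4° (east) — does not cross 180°.
Leg 2: -43.1° → +162.8°, shortest Δλ = -154.1° (west) — crosses 180°.
Leg 3: +162.8° → -86.6°, shortest Δλ = 110.6° (east) — crosses 180°.
Leg 4: -86.6° → +119.0°, shortest Δλ = -154.4° (west) — crosses 180°.
Total crossings: 3.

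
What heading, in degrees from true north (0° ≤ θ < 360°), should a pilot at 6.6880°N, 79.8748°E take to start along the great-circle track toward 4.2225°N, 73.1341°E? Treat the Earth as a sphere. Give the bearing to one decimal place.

250.2°

Δλ = 73.1341 − 79.8748 = -6.7407°.
θ = atan2( sin Δλ · cos φ₂ , cos φ₁ · sin φ₂ − sin φ₁ · cos φ₂ · cos Δλ )
  = atan2(-0.11706, -0.04221) = -109.831° → normalised to [0°, 360°): 250.169°.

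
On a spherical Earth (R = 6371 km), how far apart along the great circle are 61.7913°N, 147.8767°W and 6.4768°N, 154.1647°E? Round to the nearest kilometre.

Δλ = 154.1647 − -147.8767 = 302.0414°; wrapped into (−180°, 180°]: -57.9586°.
Δφ = 6.4768 − 61.7913 = -55.3145°.
a = sin²(Δφ/2) + cos φ₁ · cos φ₂ · sin²(Δλ/2) = 0.325711.
c = 2·atan2(√a, √(1−a)) = 1.21474 rad → d = 6371·c ≈ 7739.13 km.

7739 km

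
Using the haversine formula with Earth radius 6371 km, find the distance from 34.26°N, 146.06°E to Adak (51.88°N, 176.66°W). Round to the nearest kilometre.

Δλ = -176.66 − 146.06 = -322.72°; wrapped into (−180°, 180°]: 37.28°.
Δφ = 51.88 − 34.26 = 17.62°.
a = sin²(Δφ/2) + cos φ₁ · cos φ₂ · sin²(Δλ/2) = 0.075578.
c = 2·atan2(√a, √(1−a)) = 0.55700 rad → d = 6371·c ≈ 3548.67 km.

3549 km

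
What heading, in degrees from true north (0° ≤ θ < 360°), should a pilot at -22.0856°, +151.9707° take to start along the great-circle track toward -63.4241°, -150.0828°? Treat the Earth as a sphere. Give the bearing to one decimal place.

152.9°

Δλ = -150.0828 − 151.9707 = -302.0535°; wrapped into (−180°, 180°]: 57.9465°.
θ = atan2( sin Δλ · cos φ₂ , cos φ₁ · sin φ₂ − sin φ₁ · cos φ₂ · cos Δλ )
  = atan2(0.37918, -0.73945) = 152.852° → normalised to [0°, 360°): 152.852°.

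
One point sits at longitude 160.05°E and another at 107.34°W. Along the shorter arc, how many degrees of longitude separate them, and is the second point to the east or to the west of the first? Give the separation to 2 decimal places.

92.61° east

Raw difference: -107.34 − 160.05 = -267.39°.
Normalise into (−180°, 180°]: -267.39° + 360° = 92.61°.
Positive ⇒ the second point lies to the east; separation 92.61°.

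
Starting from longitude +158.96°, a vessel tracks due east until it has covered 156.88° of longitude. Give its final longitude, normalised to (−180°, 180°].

Start at +158.96°; shift +156.88° → +315.84°.
+315.84° lies outside (−180°, 180°]; subtract 360° → -44.16°.

-44.16°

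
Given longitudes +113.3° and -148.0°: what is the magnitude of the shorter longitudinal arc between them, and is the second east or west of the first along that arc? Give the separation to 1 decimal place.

98.7° east

Raw difference: -148.0 − 113.3 = -261.3°.
Normalise into (−180°, 180°]: -261.3° + 360° = 98.7°.
Positive ⇒ the second point lies to the east; separation 98.7°.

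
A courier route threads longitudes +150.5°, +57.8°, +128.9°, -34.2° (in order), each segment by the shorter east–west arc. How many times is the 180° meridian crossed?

0

Leg 1: +150.5° → +57.8°, shortest Δλ = -92.7° (west) — does not cross 180°.
Leg 2: +57.8° → +128.9°, shortest Δλ = 71.1° (east) — does not cross 180°.
Leg 3: +128.9° → -34.2°, shortest Δλ = -163.1° (west) — does not cross 180°.
Total crossings: 0.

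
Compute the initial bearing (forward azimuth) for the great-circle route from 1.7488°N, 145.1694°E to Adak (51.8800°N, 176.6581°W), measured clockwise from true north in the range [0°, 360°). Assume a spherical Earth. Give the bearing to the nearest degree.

Δλ = -176.6581 − 145.1694 = -321.8275°; wrapped into (−180°, 180°]: 38.1725°.
θ = atan2( sin Δλ · cos φ₂ , cos φ₁ · sin φ₂ − sin φ₁ · cos φ₂ · cos Δλ )
  = atan2(0.38152, 0.77154) = 26.312° → normalised to [0°, 360°): 26.312°.

26°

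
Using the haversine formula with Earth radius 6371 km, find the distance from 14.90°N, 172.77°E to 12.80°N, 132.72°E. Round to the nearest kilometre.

Δλ = 132.72 − 172.77 = -40.05°.
Δφ = 12.80 − 14.90 = -2.10°.
a = sin²(Δφ/2) + cos φ₁ · cos φ₂ · sin²(Δλ/2) = 0.110836.
c = 2·atan2(√a, √(1−a)) = 0.67880 rad → d = 6371·c ≈ 4324.61 km.

4325 km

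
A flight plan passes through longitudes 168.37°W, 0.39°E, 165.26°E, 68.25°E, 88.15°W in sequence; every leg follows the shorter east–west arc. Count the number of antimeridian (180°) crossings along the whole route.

Leg 1: -168.37° → +0.39°, shortest Δλ = 168.76° (east) — does not cross 180°.
Leg 2: +0.39° → +165.26°, shortest Δλ = 164.87° (east) — does not cross 180°.
Leg 3: +165.26° → +68.25°, shortest Δλ = -97.01° (west) — does not cross 180°.
Leg 4: +68.25° → -88.15°, shortest Δλ = -156.4° (west) — does not cross 180°.
Total crossings: 0.

0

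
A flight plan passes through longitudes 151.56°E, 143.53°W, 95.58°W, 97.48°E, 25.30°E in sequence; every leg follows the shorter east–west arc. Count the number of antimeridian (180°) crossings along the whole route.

Leg 1: +151.56° → -143.53°, shortest Δλ = 64.91° (east) — crosses 180°.
Leg 2: -143.53° → -95.58°, shortest Δλ = 47.95° (east) — does not cross 180°.
Leg 3: -95.58° → +97.48°, shortest Δλ = -166.94° (west) — crosses 180°.
Leg 4: +97.48° → +25.30°, shortest Δλ = -72.18° (west) — does not cross 180°.
Total crossings: 2.

2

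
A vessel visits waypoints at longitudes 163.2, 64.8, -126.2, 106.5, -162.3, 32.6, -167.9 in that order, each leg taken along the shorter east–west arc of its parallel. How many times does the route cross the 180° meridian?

5

Leg 1: +163.2° → +64.8°, shortest Δλ = -98.4° (west) — does not cross 180°.
Leg 2: +64.8° → -126.2°, shortest Δλ = 169.0° (east) — crosses 180°.
Leg 3: -126.2° → +106.5°, shortest Δλ = -127.3° (west) — crosses 180°.
Leg 4: +106.5° → -162.3°, shortest Δλ = 91.2° (east) — crosses 180°.
Leg 5: -162.3° → +32.6°, shortest Δλ = -165.1° (west) — crosses 180°.
Leg 6: +32.6° → -167.9°, shortest Δλ = 159.5° (east) — crosses 180°.
Total crossings: 5.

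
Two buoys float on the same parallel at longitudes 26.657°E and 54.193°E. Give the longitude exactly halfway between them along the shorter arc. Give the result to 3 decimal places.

Signed shortest Δλ from +26.657° to +54.193° is +27.536°.
Midpoint longitude = +26.657° + (+27.536°)/2 = +26.657° + 13.768° = +40.425°.

40.425°E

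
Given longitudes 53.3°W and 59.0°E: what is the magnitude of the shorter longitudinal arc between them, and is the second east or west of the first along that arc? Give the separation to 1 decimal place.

Raw difference: 59.0 − -53.3 = 112.3°.
Normalise into (−180°, 180°]: 112.3° stays 112.3°.
Positive ⇒ the second point lies to the east; separation 112.3°.

112.3° east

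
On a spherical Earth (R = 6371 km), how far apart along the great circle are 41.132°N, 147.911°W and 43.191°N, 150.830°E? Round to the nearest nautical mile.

Δλ = 150.830 − -147.911 = 298.741°; wrapped into (−180°, 180°]: -61.259°.
Δφ = 43.191 − 41.132 = 2.059°.
a = sin²(Δφ/2) + cos φ₁ · cos φ₂ · sin²(Δλ/2) = 0.142865.
c = 2·atan2(√a, √(1−a)) = 0.77522 rad → d = 6371·c ≈ 4938.90 km ≈ 2666.79 nmi.

2667 nmi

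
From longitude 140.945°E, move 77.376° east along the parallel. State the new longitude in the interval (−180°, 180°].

141.679°W

Start at +140.945°; shift +77.376° → +218.321°.
+218.321° lies outside (−180°, 180°]; subtract 360° → -141.679°.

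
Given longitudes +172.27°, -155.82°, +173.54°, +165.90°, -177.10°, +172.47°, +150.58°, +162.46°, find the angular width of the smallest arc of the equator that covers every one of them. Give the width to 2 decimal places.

53.60°

Sort the longitudes: -177.10°, -155.82°, +150.58°, +162.46°, +165.90°, +172.27°, +172.47°, +173.54°.
Eastward gaps between consecutive values (wrapping around): 21.28°, 306.40°, 11.88°, 3.44°, 6.37°, 0.20°, 1.07°, 9.36°.
Largest gap = 306.40° ⇒ minimal covering band is its complement: 360° − 306.40° = 53.60°.
Band runs from +150.58° eastward to -155.82°, crossing the antimeridian.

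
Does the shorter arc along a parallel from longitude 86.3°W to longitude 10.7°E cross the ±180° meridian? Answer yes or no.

No

Signed shortest Δλ = ((10.7 − -86.3 + 180) mod 360) − 180 = 97.0°.
Going east by 97.0° from -86.3° reaches +10.7° without touching 180°.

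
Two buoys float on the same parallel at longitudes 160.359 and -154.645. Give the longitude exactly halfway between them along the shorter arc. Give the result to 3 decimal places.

Signed shortest Δλ from +160.359° to -154.645° is +44.996°.
Midpoint longitude = +160.359° + (+44.996°)/2 = +160.359° + 22.498° = +182.857°.
Normalise into (−180°, 180°]: -177.143°.
(The naïve average (+160.359 + -154.645)/2 = 2.857° is on the wrong side of the globe.)

-177.143°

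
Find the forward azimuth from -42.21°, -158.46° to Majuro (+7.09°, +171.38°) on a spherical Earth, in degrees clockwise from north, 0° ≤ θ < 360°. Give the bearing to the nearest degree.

Δλ = 171.38 − -158.46 = 329.84°; wrapped into (−180°, 180°]: -30.16°.
θ = atan2( sin Δλ · cos φ₂ , cos φ₁ · sin φ₂ − sin φ₁ · cos φ₂ · cos Δλ )
  = atan2(-0.49857, 0.66788) = -36.742° → normalised to [0°, 360°): 323.258°.

323°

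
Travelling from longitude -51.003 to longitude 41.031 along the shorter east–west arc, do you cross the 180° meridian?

No

Signed shortest Δλ = ((41.031 − -51.003 + 180) mod 360) − 180 = 92.034°.
Going east by 92.034° from -51.003° reaches +41.031° without touching 180°.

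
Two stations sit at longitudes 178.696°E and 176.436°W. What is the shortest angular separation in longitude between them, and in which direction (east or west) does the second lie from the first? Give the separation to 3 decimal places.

4.868° east

Raw difference: -176.436 − 178.696 = -355.132°.
Normalise into (−180°, 180°]: -355.132° + 360° = 4.868°.
Positive ⇒ the second point lies to the east; separation 4.868°.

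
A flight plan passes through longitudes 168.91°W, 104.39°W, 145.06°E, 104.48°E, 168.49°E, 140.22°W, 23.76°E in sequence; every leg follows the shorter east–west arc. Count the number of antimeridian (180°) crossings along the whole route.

2

Leg 1: -168.91° → -104.39°, shortest Δλ = 64.52° (east) — does not cross 180°.
Leg 2: -104.39° → +145.06°, shortest Δλ = -110.55° (west) — crosses 180°.
Leg 3: +145.06° → +104.48°, shortest Δλ = -40.58° (west) — does not cross 180°.
Leg 4: +104.48° → +168.49°, shortest Δλ = 64.01° (east) — does not cross 180°.
Leg 5: +168.49° → -140.22°, shortest Δλ = 51.29° (east) — crosses 180°.
Leg 6: -140.22° → +23.76°, shortest Δλ = 163.98° (east) — does not cross 180°.
Total crossings: 2.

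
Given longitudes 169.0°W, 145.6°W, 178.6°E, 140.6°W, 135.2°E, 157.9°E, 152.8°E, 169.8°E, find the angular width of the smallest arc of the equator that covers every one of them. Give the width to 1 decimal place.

84.2°

Sort the longitudes: -169.0°, -145.6°, -140.6°, +135.2°, +152.8°, +157.9°, +169.8°, +178.6°.
Eastward gaps between consecutive values (wrapping around): 23.4°, 5.0°, 275.8°, 17.6°, 5.1°, 11.9°, 8.8°, 12.4°.
Largest gap = 275.8° ⇒ minimal covering band is its complement: 360° − 275.8° = 84.2°.
Band runs from +135.2° eastward to -140.6°, crossing the antimeridian.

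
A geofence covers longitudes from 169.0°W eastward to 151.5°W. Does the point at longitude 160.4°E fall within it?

Band width going east from -169.0° to -151.5°: ((-151.5 − -169.0) mod 360) = 17.5°.
Offset of +160.4° east of the west edge: ((160.4 − -169.0) mod 360) = 329.4°.
329.4° > 17.5° ⇒ outside.

No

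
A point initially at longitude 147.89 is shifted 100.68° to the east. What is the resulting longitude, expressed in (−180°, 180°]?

-111.43°

Start at +147.89°; shift +100.68° → +248.57°.
+248.57° lies outside (−180°, 180°]; subtract 360° → -111.43°.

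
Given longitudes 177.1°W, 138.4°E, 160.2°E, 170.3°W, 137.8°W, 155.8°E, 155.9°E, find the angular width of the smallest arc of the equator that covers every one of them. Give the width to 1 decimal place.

83.8°

Sort the longitudes: -177.1°, -170.3°, -137.8°, +138.4°, +155.8°, +155.9°, +160.2°.
Eastward gaps between consecutive values (wrapping around): 6.8°, 32.5°, 276.2°, 17.4°, 0.1°, 4.3°, 22.7°.
Largest gap = 276.2° ⇒ minimal covering band is its complement: 360° − 276.2° = 83.8°.
Band runs from +138.4° eastward to -137.8°, crossing the antimeridian.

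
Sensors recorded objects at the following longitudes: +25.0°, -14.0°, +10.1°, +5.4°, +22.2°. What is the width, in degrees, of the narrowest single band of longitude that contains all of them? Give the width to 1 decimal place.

39.0°

Sort the longitudes: -14.0°, +5.4°, +10.1°, +22.2°, +25.0°.
Eastward gaps between consecutive values (wrapping around): 19.4°, 4.7°, 12.1°, 2.8°, 321.0°.
Largest gap = 321.0° ⇒ minimal covering band is its complement: 360° − 321.0° = 39.0°.
Band runs from -14.0° eastward to +25.0°.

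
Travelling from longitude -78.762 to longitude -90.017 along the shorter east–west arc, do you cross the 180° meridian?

Signed shortest Δλ = ((-90.017 − -78.762 + 180) mod 360) − 180 = -11.255°.
Going west by 11.255° from -78.762° reaches -90.017° without touching 180°.

No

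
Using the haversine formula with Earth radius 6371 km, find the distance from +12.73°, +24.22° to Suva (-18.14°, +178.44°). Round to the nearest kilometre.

Δλ = 178.44 − 24.22 = 154.22°.
Δφ = -18.14 − 12.73 = -30.87°.
a = sin²(Δφ/2) + cos φ₁ · cos φ₂ · sin²(Δλ/2) = 0.951644.
c = 2·atan2(√a, √(1−a)) = 2.69817 rad → d = 6371·c ≈ 17190.03 km.

17190 km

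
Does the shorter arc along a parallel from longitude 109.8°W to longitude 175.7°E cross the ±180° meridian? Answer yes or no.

Naïve |175.7 − -109.8| = 285.5° > 180°, so the shorter arc goes the other way round — across 180°.
Signed shortest Δλ = ((175.7 − -109.8 + 180) mod 360) − 180 = -74.5°.
Going west by 74.5° from -109.8° passes through 180° before reaching +175.7°.

Yes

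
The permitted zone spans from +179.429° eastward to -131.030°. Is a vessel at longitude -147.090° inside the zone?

Band width going east from +179.429° to -131.030°: ((-131.030 − 179.429) mod 360) = 49.541°.
Offset of -147.090° east of the west edge: ((-147.090 − 179.429) mod 360) = 33.481°.
33.481° ≤ 49.541° ⇒ inside.

Yes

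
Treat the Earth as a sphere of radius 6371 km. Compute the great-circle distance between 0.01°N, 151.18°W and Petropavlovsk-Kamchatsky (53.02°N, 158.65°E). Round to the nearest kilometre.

7487 km

Δλ = 158.65 − -151.18 = 309.83°; wrapped into (−180°, 180°]: -50.17°.
Δφ = 53.02 − 0.01 = 53.01°.
a = sin²(Δφ/2) + cos φ₁ · cos φ₂ · sin²(Δλ/2) = 0.307285.
c = 2·atan2(√a, √(1−a)) = 1.17512 rad → d = 6371·c ≈ 7486.70 km.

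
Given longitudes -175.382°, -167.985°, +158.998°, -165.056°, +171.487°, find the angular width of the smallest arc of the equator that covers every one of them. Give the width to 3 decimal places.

Sort the longitudes: -175.382°, -167.985°, -165.056°, +158.998°, +171.487°.
Eastward gaps between consecutive values (wrapping around): 7.397°, 2.929°, 324.054°, 12.489°, 13.131°.
Largest gap = 324.054° ⇒ minimal covering band is its complement: 360° − 324.054° = 35.946°.
Band runs from +158.998° eastward to -165.056°, crossing the antimeridian.

35.946°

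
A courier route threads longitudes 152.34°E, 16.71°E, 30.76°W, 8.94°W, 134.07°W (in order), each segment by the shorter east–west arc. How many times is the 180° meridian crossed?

Leg 1: +152.34° → +16.71°, shortest Δλ = -135.63° (west) — does not cross 180°.
Leg 2: +16.71° → -30.76°, shortest Δλ = -47.47° (west) — does not cross 180°.
Leg 3: -30.76° → -8.94°, shortest Δλ = 21.82° (east) — does not cross 180°.
Leg 4: -8.94° → -134.07°, shortest Δλ = -125.13° (west) — does not cross 180°.
Total crossings: 0.

0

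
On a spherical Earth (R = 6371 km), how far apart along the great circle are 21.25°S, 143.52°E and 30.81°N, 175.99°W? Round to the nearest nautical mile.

Δλ = -175.99 − 143.52 = -319.51°; wrapped into (−180°, 180°]: 40.49°.
Δφ = 30.81 − -21.25 = 52.06°.
a = sin²(Δφ/2) + cos φ₁ · cos φ₂ · sin²(Δλ/2) = 0.288431.
c = 2·atan2(√a, √(1−a)) = 1.13389 rad → d = 6371·c ≈ 7224.02 km ≈ 3900.66 nmi.

3901 nmi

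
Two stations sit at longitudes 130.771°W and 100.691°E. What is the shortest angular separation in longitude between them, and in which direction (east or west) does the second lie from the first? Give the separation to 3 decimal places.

Raw difference: 100.691 − -130.771 = 231.462°.
Normalise into (−180°, 180°]: 231.462° − 360° = -128.538°.
Negative ⇒ the second point lies to the west; separation 128.538°.

128.538° west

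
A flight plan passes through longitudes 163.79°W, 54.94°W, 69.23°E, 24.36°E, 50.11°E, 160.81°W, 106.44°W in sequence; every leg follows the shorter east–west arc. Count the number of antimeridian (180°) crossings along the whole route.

Leg 1: -163.79° → -54.94°, shortest Δλ = 108.85° (east) — does not cross 180°.
Leg 2: -54.94° → +69.23°, shortest Δλ = 124.17° (east) — does not cross 180°.
Leg 3: +69.23° → +24.36°, shortest Δλ = -44.87° (west) — does not cross 180°.
Leg 4: +24.36° → +50.11°, shortest Δλ = 25.75° (east) — does not cross 180°.
Leg 5: +50.11° → -160.81°, shortest Δλ = 149.08° (east) — crosses 180°.
Leg 6: -160.81° → -106.44°, shortest Δλ = 54.37° (east) — does not cross 180°.
Total crossings: 1.

1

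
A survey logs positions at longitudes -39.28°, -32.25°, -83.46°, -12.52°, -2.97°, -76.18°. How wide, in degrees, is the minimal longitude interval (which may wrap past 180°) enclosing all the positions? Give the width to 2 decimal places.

80.49°

Sort the longitudes: -83.46°, -76.18°, -39.28°, -32.25°, -12.52°, -2.97°.
Eastward gaps between consecutive values (wrapping around): 7.28°, 36.90°, 7.03°, 19.73°, 9.55°, 279.51°.
Largest gap = 279.51° ⇒ minimal covering band is its complement: 360° − 279.51° = 80.49°.
Band runs from -83.46° eastward to -2.97°.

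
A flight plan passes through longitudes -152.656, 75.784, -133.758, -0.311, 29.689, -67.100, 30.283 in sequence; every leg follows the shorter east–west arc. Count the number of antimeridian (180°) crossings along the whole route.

2

Leg 1: -152.656° → +75.784°, shortest Δλ = -131.56° (west) — crosses 180°.
Leg 2: +75.784° → -133.758°, shortest Δλ = 150.458° (east) — crosses 180°.
Leg 3: -133.758° → -0.311°, shortest Δλ = 133.447° (east) — does not cross 180°.
Leg 4: -0.311° → +29.689°, shortest Δλ = 30.0° (east) — does not cross 180°.
Leg 5: +29.689° → -67.100°, shortest Δλ = -96.789° (west) — does not cross 180°.
Leg 6: -67.100° → +30.283°, shortest Δλ = 97.383° (east) — does not cross 180°.
Total crossings: 2.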